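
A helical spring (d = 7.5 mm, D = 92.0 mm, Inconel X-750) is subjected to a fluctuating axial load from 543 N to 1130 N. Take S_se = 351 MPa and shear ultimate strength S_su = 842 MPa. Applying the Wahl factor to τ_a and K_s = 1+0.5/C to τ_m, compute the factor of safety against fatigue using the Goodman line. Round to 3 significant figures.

C = D/d = 92.0/7.5 = 12.2667; K_W = (4C−1)/(4C−4)+0.615/C = 1.1167; K_s = 1+0.5/C = 1.0408
F_a = (F_max−F_min)/2 = 293.5 N; F_m = (F_max+F_min)/2 = 836.5 N
τ_a = K_W·8F_aD/(πd³) = 1.1167 × 162.99 = 182.01 MPa
τ_m = K_s·8F_mD/(πd³) = 1.0408 × 464.53 = 483.46 MPa
Goodman: 1/n_f = τ_a/S_se + τ_m/S_su = 182.01/351 + 483.46/842 = 0.51854 + 0.57418 = 1.0927
n_f = 1/1.0927 = 0.9151

0.915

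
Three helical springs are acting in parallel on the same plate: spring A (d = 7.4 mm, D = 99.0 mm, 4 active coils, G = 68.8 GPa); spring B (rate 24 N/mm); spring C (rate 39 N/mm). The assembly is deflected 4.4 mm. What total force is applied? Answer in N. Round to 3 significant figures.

k_A = Gd⁴/(8D³N_a) = (68.8×10³)(7.4⁴)/(8·99.0³·4) = 6.6445 N/mm
Parallel: k_eq = 6.6445 + 24 + 39 = 69.644 N/mm
F = k_eq·δ = 69.644·4.4 = 306.44 N

306 N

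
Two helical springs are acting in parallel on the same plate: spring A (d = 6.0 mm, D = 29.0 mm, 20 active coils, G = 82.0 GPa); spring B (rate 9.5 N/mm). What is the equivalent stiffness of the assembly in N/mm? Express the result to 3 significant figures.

k_A = Gd⁴/(8D³N_a) = (82.0×10³)(6.0⁴)/(8·29.0³·20) = 27.234 N/mm
Parallel: k_eq = 27.234 + 9.5 = 36.734 N/mm

36.7 N/mm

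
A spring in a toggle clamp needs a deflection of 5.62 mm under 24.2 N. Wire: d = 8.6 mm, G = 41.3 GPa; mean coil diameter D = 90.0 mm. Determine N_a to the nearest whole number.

9

Required rate k = F/δ = 24.2/5.62 = 4.306 N/mm
N_a = Gd⁴/(8D³k) = (41.3×10³ × 8.6⁴)/(8 × 90.0³ × 4.306)
    = 2.25914e+08 / 2.51129e+07 = 8.996 → 9 coils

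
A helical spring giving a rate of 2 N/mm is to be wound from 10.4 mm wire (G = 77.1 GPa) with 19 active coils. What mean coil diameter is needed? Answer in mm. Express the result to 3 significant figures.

144 mm

D = (Gd⁴/(8N_a·k))^(1/3) = (77.1×10³·10.4⁴/(8·19·2))^(1/3)
  = (2.96698e+06)^(1/3) = 143.6938 mm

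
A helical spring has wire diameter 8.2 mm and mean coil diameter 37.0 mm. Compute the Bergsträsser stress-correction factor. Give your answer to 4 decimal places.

C = D/d = 37.0/8.2 = 4.5122
K_B = (4C+2)/(4C−3) = 20.049/15.049 = 1.3323

1.3323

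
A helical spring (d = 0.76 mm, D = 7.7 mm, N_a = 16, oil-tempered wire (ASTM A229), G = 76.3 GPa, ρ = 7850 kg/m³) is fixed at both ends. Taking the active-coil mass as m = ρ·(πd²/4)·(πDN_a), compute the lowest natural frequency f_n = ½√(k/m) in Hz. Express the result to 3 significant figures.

k = Gd⁴/(8D³N_a) = (76.3×10³)(0.76⁴)/(8·7.7³·16) = 0.43561 N/mm = 435.61 N/m
Wire length L = πDN_a = π·7.7·16 = 387.04 mm
m = ρ·(πd²/4)·L = 7850 × 0.45365×10⁻⁶ m² × 0.38704 m = 0.0013783 kg
f_n = ½√(k/m) = 0.5·√(435.61/0.0013783) = 0.5·√(3.1605e+05) = 281.09 Hz

281 Hz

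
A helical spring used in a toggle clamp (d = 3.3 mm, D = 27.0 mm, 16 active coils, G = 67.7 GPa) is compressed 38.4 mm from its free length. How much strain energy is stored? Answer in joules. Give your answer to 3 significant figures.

2.35 J

k = Gd⁴/(8D³N_a) = (67.7×10³)(3.3⁴)/(8·27.0³·16) = 3.1867 N/mm
U = ½kδ² = 0.5 × 3.1867 × 38.4² = 2349.5 N·mm = 2.3495 J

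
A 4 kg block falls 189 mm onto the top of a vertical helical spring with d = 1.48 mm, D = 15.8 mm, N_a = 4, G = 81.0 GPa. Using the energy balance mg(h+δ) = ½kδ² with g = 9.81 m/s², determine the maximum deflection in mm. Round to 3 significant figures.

k = Gd⁴/(8D³N_a) = (81.0×10³)(1.48⁴)/(8·15.8³·4) = 3.079 N/mm
W = mg = 4 × 9.81 = 39.24 N
½kδ² − Wδ − Wh = 0 → δ = (W + √(W² + 2kWh))/k
δ = (39.24 + √(1539.8 + 45670))/3.079 = (39.24 + 217.28)/3.079 = 83.312 mm

83.3 mm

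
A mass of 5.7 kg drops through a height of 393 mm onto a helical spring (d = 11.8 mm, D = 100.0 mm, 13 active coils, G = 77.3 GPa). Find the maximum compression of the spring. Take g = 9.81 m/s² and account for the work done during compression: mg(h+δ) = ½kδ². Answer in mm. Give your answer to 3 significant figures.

k = Gd⁴/(8D³N_a) = (77.3×10³)(11.8⁴)/(8·100.0³·13) = 14.41 N/mm
W = mg = 5.7 × 9.81 = 55.917 N
½kδ² − Wδ − Wh = 0 → δ = (W + √(W² + 2kWh))/k
δ = (55.917 + √(3126.7 + 633345))/14.41 = (55.917 + 797.79)/14.41 = 59.243 mm

59.2 mm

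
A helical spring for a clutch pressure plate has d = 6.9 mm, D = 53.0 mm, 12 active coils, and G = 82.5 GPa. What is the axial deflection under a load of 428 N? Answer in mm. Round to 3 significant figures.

32.7 mm

k = Gd⁴/(8D³N_a) = (82.5×10³)(6.9⁴)/(8·53.0³·12) = 13.084 N/mm
δ = F/k = 428 / 13.084 = 32.711 mm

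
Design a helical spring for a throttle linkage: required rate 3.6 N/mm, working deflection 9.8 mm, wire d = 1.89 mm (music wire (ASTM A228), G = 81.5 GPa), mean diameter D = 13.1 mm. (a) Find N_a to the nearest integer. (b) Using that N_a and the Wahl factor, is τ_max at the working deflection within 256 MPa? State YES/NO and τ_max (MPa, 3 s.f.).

(a) 16 coils; (b) YES, τ_max = 213 MPa

N_a = Gd⁴/(8D³k) = (81.5×10³)(1.89⁴)/(8·13.1³·3.6) = 16.06 → N_a = 16
Actual rate k = Gd⁴/(8D³·16) = 3.6139 N/mm
Working load F = kδ = 3.6139·9.8 = 35.417 N
C = 13.1/1.89 = 6.9312; K_W = (4C−1)/(4C−4)+0.615/C = 1.2152
τ_max = K_W·8FD/(πd³) = 1.2152·175 = 212.65 MPa
τ_max ≤ 256 MPa → acceptable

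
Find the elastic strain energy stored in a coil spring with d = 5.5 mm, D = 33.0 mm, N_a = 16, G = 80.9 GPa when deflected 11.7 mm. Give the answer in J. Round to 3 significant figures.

k = Gd⁴/(8D³N_a) = (80.9×10³)(5.5⁴)/(8·33.0³·16) = 16.093 N/mm
U = ½kδ² = 0.5 × 16.093 × 11.7² = 1101.5 N·mm = 1.1015 J

1.10 J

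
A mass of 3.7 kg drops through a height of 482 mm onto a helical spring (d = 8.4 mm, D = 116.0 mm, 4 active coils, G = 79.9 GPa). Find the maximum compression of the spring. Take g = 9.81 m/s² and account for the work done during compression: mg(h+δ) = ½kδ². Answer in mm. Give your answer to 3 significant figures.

k = Gd⁴/(8D³N_a) = (79.9×10³)(8.4⁴)/(8·116.0³·4) = 7.9642 N/mm
W = mg = 3.7 × 9.81 = 36.297 N
½kδ² − Wδ − Wh = 0 → δ = (W + √(W² + 2kWh))/k
δ = (36.297 + √(1317.5 + 278668))/7.9642 = (36.297 + 529.14)/7.9642 = 70.997 mm

71.0 mm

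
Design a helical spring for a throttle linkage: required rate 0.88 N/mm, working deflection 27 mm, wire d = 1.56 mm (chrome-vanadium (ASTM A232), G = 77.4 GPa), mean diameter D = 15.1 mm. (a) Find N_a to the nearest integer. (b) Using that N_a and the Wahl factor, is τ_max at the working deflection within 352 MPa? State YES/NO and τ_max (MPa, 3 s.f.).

N_a = Gd⁴/(8D³k) = (77.4×10³)(1.56⁴)/(8·15.1³·0.88) = 18.91 → N_a = 19
Actual rate k = Gd⁴/(8D³·19) = 0.87592 N/mm
Working load F = kδ = 0.87592·27 = 23.65 N
C = 15.1/1.56 = 9.6795; K_W = (4C−1)/(4C−4)+0.615/C = 1.1499
τ_max = K_W·8FD/(πd³) = 1.1499·239.54 = 275.45 MPa
τ_max ≤ 352 MPa → acceptable

(a) 19 coils; (b) YES, τ_max = 275 MPa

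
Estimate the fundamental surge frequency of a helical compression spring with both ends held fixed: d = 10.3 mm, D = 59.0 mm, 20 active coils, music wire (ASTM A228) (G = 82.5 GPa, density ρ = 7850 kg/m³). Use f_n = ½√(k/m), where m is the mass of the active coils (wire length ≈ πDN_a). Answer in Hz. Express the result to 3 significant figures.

54.0 Hz

k = Gd⁴/(8D³N_a) = (82.5×10³)(10.3⁴)/(8·59.0³·20) = 28.257 N/mm = 28257 N/m
Wire length L = πDN_a = π·59.0·20 = 3707.1 mm
m = ρ·(πd²/4)·L = 7850 × 83.323×10⁻⁶ m² × 3.7071 m = 2.4247 kg
f_n = ½√(k/m) = 0.5·√(28257/2.4247) = 0.5·√(11654) = 53.976 Hz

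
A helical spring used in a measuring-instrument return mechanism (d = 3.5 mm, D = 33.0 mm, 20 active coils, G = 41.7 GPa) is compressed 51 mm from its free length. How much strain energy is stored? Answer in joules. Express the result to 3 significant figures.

1.42 J

k = Gd⁴/(8D³N_a) = (41.7×10³)(3.5⁴)/(8·33.0³·20) = 1.0883 N/mm
U = ½kδ² = 0.5 × 1.0883 × 51² = 1415.3 N·mm = 1.4153 J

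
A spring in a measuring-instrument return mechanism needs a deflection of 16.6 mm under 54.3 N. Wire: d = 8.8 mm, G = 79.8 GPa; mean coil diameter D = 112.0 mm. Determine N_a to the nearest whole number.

Required rate k = F/δ = 54.3/16.6 = 3.2711 N/mm
N_a = Gd⁴/(8D³k) = (79.8×10³ × 8.8⁴)/(8 × 112.0³ × 3.2711)
    = 4.78557e+08 / 3.67651e+07 = 13.02 → 13 coils

13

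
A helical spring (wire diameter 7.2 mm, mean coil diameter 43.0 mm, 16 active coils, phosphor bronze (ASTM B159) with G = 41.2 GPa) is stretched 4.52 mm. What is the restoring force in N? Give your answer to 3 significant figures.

49.2 N

k = Gd⁴/(8D³N_a) = (41.2×10³)(7.2⁴)/(8·43.0³·16) = 10.88 N/mm
F = k·δ = 10.88 × 4.52 = 49.176 N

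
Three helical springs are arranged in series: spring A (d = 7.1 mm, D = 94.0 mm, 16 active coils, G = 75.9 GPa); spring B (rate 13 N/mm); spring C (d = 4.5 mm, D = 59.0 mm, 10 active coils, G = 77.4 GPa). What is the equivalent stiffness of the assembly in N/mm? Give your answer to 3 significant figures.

0.873 N/mm

k_A = Gd⁴/(8D³N_a) = (75.9×10³)(7.1⁴)/(8·94.0³·16) = 1.8142 N/mm
k_C = Gd⁴/(8D³N_a) = (77.4×10³)(4.5⁴)/(8·59.0³·10) = 1.9317 N/mm
Series: 1/k_eq = 1/1.8142 + 1/13 + 1/1.9317 = 1.1458; k_eq = 0.87275 N/mm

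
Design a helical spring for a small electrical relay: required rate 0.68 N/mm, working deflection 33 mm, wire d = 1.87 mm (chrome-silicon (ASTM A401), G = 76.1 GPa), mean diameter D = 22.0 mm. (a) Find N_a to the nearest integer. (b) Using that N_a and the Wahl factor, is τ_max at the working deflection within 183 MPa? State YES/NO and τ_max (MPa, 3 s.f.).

N_a = Gd⁴/(8D³k) = (76.1×10³)(1.87⁴)/(8·22.0³·0.68) = 16.07 → N_a = 16
Actual rate k = Gd⁴/(8D³·16) = 0.68277 N/mm
Working load F = kδ = 0.68277·33 = 22.531 N
C = 22.0/1.87 = 11.7647; K_W = (4C−1)/(4C−4)+0.615/C = 1.1219
τ_max = K_W·8FD/(πd³) = 1.1219·193.03 = 216.57 MPa
τ_max > 183 MPa → exceeds allowable

(a) 16 coils; (b) NO, τ_max = 217 MPa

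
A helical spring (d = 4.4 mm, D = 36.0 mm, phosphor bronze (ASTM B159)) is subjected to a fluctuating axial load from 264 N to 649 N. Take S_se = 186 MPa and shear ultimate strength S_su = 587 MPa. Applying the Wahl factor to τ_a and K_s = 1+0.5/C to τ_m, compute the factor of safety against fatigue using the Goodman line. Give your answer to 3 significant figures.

0.454

C = D/d = 36.0/4.4 = 8.1818; K_W = (4C−1)/(4C−4)+0.615/C = 1.1796; K_s = 1+0.5/C = 1.0611
F_a = (F_max−F_min)/2 = 192.5 N; F_m = (F_max+F_min)/2 = 456.5 N
τ_a = K_W·8F_aD/(πd³) = 1.1796 × 207.16 = 244.37 MPa
τ_m = K_s·8F_mD/(πd³) = 1.0611 × 491.28 = 521.3 MPa
Goodman: 1/n_f = τ_a/S_se + τ_m/S_su = 244.37/186 + 521.3/587 = 1.31382 + 0.88807 = 2.2019
n_f = 1/2.2019 = 0.4542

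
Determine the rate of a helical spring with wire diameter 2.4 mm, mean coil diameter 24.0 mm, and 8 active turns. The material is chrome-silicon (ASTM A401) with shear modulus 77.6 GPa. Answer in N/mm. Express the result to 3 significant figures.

2.91 N/mm

k = Gd⁴/(8D³N_a) = (77.6×10³ × 2.4⁴) / (8 × 24.0³ × 8)
  = 2.57458e+06 / 884736 = 2.91 N/mm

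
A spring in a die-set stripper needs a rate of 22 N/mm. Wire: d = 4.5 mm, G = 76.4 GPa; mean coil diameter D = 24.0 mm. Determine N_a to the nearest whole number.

N_a = Gd⁴/(8D³k) = (76.4×10³ × 4.5⁴)/(8 × 24.0³ × 22)
    = 3.13288e+07 / 2.43302e+06 = 12.88 → 13 coils

13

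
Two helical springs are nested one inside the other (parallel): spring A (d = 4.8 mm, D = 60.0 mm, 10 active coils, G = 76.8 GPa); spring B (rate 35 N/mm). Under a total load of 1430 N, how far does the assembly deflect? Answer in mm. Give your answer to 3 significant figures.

38.3 mm

k_A = Gd⁴/(8D³N_a) = (76.8×10³)(4.8⁴)/(8·60.0³·10) = 2.3593 N/mm
Parallel: k_eq = 2.3593 + 35 = 37.359 N/mm
δ = F/k_eq = 1430/37.359 = 38.277 mm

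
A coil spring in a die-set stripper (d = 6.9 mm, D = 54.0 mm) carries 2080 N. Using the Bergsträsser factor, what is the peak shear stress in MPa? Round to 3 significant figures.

Spring index C = D/d = 54.0/6.9 = 7.8261
K_B = (4C+2)/(4C−3) = 33.304/28.304 = 1.1767
τ₀ = 8FD/(πd³) = 8·2080·54.0/(π·6.9³) = 898560/1032 = 870.66 MPa
τ_max = K·τ₀ = 1.1767 × 870.66 = 1024.5 MPa

1020 MPa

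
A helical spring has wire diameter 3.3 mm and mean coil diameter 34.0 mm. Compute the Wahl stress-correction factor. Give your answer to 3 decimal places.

C = D/d = 34.0/3.3 = 10.3030
K_W = (4C−1)/(4C−4) + 0.615/C = 40.212/37.212 + 0.0597 = 1.1403

1.140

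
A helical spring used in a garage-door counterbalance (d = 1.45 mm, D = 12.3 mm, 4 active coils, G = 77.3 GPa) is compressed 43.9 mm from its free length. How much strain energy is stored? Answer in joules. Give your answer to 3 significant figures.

5.53 J

k = Gd⁴/(8D³N_a) = (77.3×10³)(1.45⁴)/(8·12.3³·4) = 5.7383 N/mm
U = ½kδ² = 0.5 × 5.7383 × 43.9² = 5529.5 N·mm = 5.5295 J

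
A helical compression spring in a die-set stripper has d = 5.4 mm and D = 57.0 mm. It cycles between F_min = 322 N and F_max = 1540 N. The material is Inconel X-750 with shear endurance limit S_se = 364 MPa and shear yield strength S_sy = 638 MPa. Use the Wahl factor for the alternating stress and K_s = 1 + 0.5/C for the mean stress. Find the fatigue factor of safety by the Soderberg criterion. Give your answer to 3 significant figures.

0.316

C = D/d = 57.0/5.4 = 10.5556; K_W = (4C−1)/(4C−4)+0.615/C = 1.1368; K_s = 1+0.5/C = 1.0474
F_a = (F_max−F_min)/2 = 609 N; F_m = (F_max+F_min)/2 = 931 N
τ_a = K_W·8F_aD/(πd³) = 1.1368 × 561.37 = 638.14 MPa
τ_m = K_s·8F_mD/(πd³) = 1.0474 × 858.19 = 898.84 MPa
Soderberg: 1/n_f = τ_a/S_se + τ_m/S_sy = 638.14/364 + 898.84/638 = 1.75313 + 1.40884 = 3.162
n_f = 1/3.162 = 0.3163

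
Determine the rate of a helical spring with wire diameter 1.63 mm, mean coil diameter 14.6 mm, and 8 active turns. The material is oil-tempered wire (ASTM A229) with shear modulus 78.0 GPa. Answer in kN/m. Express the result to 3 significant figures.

2.76 kN/m

k = Gd⁴/(8D³N_a) = (78.0×10³ × 1.63⁴) / (8 × 14.6³ × 8)
  = 550611 / 199177 = 2.7644 N/mm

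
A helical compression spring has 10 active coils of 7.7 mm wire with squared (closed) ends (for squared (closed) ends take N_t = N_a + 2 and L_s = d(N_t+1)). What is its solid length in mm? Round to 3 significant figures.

squared (closed) ends: N_t = N_a + 2 = 10 + 2 = 12
L_s = d·(N_t+1) = 7.7 × 13 = 100.1 mm

100 mm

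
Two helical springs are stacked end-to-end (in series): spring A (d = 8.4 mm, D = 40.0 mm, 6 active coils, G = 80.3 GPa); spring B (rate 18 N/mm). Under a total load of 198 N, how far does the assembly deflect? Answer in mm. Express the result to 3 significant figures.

k_A = Gd⁴/(8D³N_a) = (80.3×10³)(8.4⁴)/(8·40.0³·6) = 130.14 N/mm
Series: 1/k_eq = 1/130.14 + 1/18 = 0.06324; k_eq = 15.813 N/mm
δ = F/k_eq = 198/15.813 = 12.521 mm

12.5 mm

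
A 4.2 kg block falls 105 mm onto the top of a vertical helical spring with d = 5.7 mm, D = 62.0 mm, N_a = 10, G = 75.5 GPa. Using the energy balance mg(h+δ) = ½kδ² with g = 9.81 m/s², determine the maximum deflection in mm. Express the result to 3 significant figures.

k = Gd⁴/(8D³N_a) = (75.5×10³)(5.7⁴)/(8·62.0³·10) = 4.18 N/mm
W = mg = 4.2 × 9.81 = 41.202 N
½kδ² − Wδ − Wh = 0 → δ = (W + √(W² + 2kWh))/k
δ = (41.202 + √(1697.6 + 36167.5))/4.18 = (41.202 + 194.59)/4.18 = 56.409 mm

56.4 mm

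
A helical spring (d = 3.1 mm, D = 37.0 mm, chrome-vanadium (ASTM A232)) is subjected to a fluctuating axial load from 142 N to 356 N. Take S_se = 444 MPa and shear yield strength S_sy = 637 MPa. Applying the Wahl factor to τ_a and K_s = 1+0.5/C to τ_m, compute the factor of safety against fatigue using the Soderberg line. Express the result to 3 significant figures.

C = D/d = 37.0/3.1 = 11.9355; K_W = (4C−1)/(4C−4)+0.615/C = 1.1201; K_s = 1+0.5/C = 1.0419
F_a = (F_max−F_min)/2 = 107 N; F_m = (F_max+F_min)/2 = 249 N
τ_a = K_W·8F_aD/(πd³) = 1.1201 × 338.41 = 379.05 MPa
τ_m = K_s·8F_mD/(πd³) = 1.0419 × 787.51 = 820.5 MPa
Soderberg: 1/n_f = τ_a/S_se + τ_m/S_sy = 379.05/444 + 820.5/637 = 0.85373 + 1.28807 = 2.1418
n_f = 1/2.1418 = 0.4669

0.467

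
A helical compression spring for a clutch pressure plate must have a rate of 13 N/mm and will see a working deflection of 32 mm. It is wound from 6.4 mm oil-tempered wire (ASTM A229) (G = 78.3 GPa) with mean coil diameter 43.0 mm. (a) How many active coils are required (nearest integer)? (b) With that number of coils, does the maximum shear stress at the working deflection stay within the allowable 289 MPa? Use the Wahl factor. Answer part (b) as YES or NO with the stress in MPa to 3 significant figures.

N_a = Gd⁴/(8D³k) = (78.3×10³)(6.4⁴)/(8·43.0³·13) = 15.89 → N_a = 16
Actual rate k = Gd⁴/(8D³·16) = 12.908 N/mm
Working load F = kδ = 12.908·32 = 413.06 N
C = 43.0/6.4 = 6.7188; K_W = (4C−1)/(4C−4)+0.615/C = 1.2227
τ_max = K_W·8FD/(πd³) = 1.2227·172.54 = 210.96 MPa
τ_max ≤ 289 MPa → acceptable

(a) 16 coils; (b) YES, τ_max = 211 MPa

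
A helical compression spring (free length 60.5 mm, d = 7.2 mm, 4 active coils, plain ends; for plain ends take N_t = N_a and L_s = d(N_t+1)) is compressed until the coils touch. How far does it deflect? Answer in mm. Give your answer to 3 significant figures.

24.5 mm

N_t = 4; L_s = 7.2·5 = 36 mm
δ_solid = L₀ − L_s = 60.5 − 36 = 24.5 mm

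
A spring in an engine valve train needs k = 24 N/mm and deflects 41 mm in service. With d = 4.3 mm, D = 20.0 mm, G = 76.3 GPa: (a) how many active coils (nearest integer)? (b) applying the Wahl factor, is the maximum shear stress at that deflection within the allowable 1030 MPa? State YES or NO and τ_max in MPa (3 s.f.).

N_a = Gd⁴/(8D³k) = (76.3×10³)(4.3⁴)/(8·20.0³·24) = 16.98 → N_a = 17
Actual rate k = Gd⁴/(8D³·17) = 23.976 N/mm
Working load F = kδ = 23.976·41 = 983 N
C = 20.0/4.3 = 4.6512; K_W = (4C−1)/(4C−4)+0.615/C = 1.3376
τ_max = K_W·8FD/(πd³) = 1.3376·629.68 = 842.28 MPa
τ_max ≤ 1030 MPa → acceptable

(a) 17 coils; (b) YES, τ_max = 842 MPa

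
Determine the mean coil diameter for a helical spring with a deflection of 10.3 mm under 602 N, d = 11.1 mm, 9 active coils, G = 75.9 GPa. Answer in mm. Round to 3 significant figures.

Required rate k = F/δ = 602/10.3 = 58.447 N/mm
D = (Gd⁴/(8N_a·k))^(1/3) = (75.9×10³·11.1⁴/(8·9·58.447))^(1/3)
  = (273805)^(1/3) = 64.9353 mm

64.9 mm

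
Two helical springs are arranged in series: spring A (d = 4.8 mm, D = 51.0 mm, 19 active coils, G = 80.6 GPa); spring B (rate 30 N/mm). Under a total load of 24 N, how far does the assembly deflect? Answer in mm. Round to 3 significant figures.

12.1 mm

k_A = Gd⁴/(8D³N_a) = (80.6×10³)(4.8⁴)/(8·51.0³·19) = 2.122 N/mm
Series: 1/k_eq = 1/2.122 + 1/30 = 0.50459; k_eq = 1.9818 N/mm
δ = F/k_eq = 24/1.9818 = 12.11 mm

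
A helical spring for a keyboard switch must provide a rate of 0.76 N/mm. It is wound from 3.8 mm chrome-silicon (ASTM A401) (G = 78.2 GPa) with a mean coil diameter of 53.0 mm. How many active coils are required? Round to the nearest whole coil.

18

N_a = Gd⁴/(8D³k) = (78.2×10³ × 3.8⁴)/(8 × 53.0³ × 0.76)
    = 1.63058e+07 / 905172 = 18.01 → 18 coils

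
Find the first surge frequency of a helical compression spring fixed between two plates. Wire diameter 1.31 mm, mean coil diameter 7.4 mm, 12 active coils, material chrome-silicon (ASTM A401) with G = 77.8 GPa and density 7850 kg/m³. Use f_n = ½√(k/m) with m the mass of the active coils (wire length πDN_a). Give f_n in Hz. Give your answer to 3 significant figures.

706 Hz

k = Gd⁴/(8D³N_a) = (77.8×10³)(1.31⁴)/(8·7.4³·12) = 5.8898 N/mm = 5889.8 N/m
Wire length L = πDN_a = π·7.4·12 = 278.97 mm
m = ρ·(πd²/4)·L = 7850 × 1.3478×10⁻⁶ m² × 0.27897 m = 0.0029517 kg
f_n = ½√(k/m) = 0.5·√(5889.8/0.0029517) = 0.5·√(1.9954e+06) = 706.3 Hz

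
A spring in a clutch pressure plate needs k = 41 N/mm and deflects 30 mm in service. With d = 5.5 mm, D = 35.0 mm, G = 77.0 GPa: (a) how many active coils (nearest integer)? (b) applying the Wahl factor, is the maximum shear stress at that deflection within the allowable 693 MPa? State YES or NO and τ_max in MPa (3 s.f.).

N_a = Gd⁴/(8D³k) = (77.0×10³)(5.5⁴)/(8·35.0³·41) = 5.01 → N_a = 5
Actual rate k = Gd⁴/(8D³·5) = 41.084 N/mm
Working load F = kδ = 41.084·30 = 1232.5 N
C = 35.0/5.5 = 6.3636; K_W = (4C−1)/(4C−4)+0.615/C = 1.2365
τ_max = K_W·8FD/(πd³) = 1.2365·660.27 = 816.4 MPa
τ_max > 693 MPa → exceeds allowable

(a) 5 coils; (b) NO, τ_max = 816 MPa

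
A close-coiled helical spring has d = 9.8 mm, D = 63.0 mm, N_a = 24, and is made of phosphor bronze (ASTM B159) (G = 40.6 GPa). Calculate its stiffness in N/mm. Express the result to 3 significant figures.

7.80 N/mm

k = Gd⁴/(8D³N_a) = (40.6×10³ × 9.8⁴) / (8 × 63.0³ × 24)
  = 3.74481e+08 / 4.8009e+07 = 7.8002 N/mm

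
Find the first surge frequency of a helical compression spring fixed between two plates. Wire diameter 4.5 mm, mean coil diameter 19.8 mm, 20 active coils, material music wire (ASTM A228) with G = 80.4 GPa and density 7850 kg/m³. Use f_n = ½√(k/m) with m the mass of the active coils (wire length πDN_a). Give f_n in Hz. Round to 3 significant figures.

207 Hz

k = Gd⁴/(8D³N_a) = (80.4×10³)(4.5⁴)/(8·19.8³·20) = 26.545 N/mm = 26545 N/m
Wire length L = πDN_a = π·19.8·20 = 1244.1 mm
m = ρ·(πd²/4)·L = 7850 × 15.904×10⁻⁶ m² × 1.2441 m = 0.15532 kg
f_n = ½√(k/m) = 0.5·√(26545/0.15532) = 0.5·√(1.7091e+05) = 206.7 Hz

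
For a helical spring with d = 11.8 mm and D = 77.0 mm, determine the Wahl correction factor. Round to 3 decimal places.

1.230

C = D/d = 77.0/11.8 = 6.5254
K_W = (4C−1)/(4C−4) + 0.615/C = 25.102/22.102 + 0.0942 = 1.2300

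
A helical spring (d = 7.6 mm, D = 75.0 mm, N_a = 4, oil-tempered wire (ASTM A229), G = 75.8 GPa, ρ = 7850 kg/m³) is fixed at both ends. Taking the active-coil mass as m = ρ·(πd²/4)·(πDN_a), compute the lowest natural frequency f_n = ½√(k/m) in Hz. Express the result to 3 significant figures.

k = Gd⁴/(8D³N_a) = (75.8×10³)(7.6⁴)/(8·75.0³·4) = 18.732 N/mm = 18732 N/m
Wire length L = πDN_a = π·75.0·4 = 942.48 mm
m = ρ·(πd²/4)·L = 7850 × 45.365×10⁻⁶ m² × 0.94248 m = 0.33563 kg
f_n = ½√(k/m) = 0.5·√(18732/0.33563) = 0.5·√(55813) = 118.12 Hz

118 Hz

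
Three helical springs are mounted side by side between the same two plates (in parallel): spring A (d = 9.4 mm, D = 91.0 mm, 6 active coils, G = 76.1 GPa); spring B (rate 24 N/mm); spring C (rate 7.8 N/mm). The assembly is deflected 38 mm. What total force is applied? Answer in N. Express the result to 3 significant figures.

1830 N

k_A = Gd⁴/(8D³N_a) = (76.1×10³)(9.4⁴)/(8·91.0³·6) = 16.426 N/mm
Parallel: k_eq = 16.426 + 24 + 7.8 = 48.226 N/mm
F = k_eq·δ = 48.226·38 = 1832.6 N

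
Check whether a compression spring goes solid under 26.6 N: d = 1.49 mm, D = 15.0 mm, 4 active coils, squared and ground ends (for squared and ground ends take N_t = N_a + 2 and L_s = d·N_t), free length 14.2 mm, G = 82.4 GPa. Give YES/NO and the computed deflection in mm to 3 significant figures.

k = Gd⁴/(8D³N_a) = (82.4×10³)(1.49⁴)/(8·15.0³·4) = 3.7605 N/mm
N_t = 6; L_s = 1.49·6 = 8.94 mm; δ_solid = L₀ − L_s = 14.2 − 8.94 = 5.26 mm
δ = F/k = 26.6/3.7605 = 7.0735 mm
δ ≥ δ_solid → spring goes solid

YES, δ = 7.07 mm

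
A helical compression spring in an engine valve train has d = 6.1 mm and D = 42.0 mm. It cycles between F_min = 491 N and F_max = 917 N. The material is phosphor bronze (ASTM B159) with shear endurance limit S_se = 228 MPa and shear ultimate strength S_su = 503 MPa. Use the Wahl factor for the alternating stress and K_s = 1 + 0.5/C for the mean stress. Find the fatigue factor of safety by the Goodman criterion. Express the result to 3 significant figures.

C = D/d = 42.0/6.1 = 6.8852; K_W = (4C−1)/(4C−4)+0.615/C = 1.2168; K_s = 1+0.5/C = 1.0726
F_a = (F_max−F_min)/2 = 213 N; F_m = (F_max+F_min)/2 = 704 N
τ_a = K_W·8F_aD/(πd³) = 1.2168 × 100.36 = 122.12 MPa
τ_m = K_s·8F_mD/(πd³) = 1.0726 × 331.72 = 355.81 MPa
Goodman: 1/n_f = τ_a/S_se + τ_m/S_su = 122.12/228 + 355.81/503 = 0.53561 + 0.70738 = 1.243
n_f = 1/1.243 = 0.8045

0.805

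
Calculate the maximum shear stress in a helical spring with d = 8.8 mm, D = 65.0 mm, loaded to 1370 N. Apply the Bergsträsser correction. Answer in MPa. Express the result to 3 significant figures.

Spring index C = D/d = 65.0/8.8 = 7.3864
K_B = (4C+2)/(4C−3) = 31.545/26.545 = 1.1884
τ₀ = 8FD/(πd³) = 8·1370·65.0/(π·8.8³) = 712400/2140.9 = 332.76 MPa
τ_max = K·τ₀ = 1.1884 × 332.76 = 395.43 MPa

395 MPa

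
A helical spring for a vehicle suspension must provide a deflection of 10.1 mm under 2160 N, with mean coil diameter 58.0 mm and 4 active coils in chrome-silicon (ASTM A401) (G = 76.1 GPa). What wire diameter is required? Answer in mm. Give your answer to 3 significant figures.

11.5 mm

Required rate k = F/δ = 2160/10.1 = 213.86 N/mm
d = (8D³N_a·k / G)^(1/4) = (8·58.0³·4·213.86 / (76.1×10³))^0.25
  = (17546)^0.25 = 11.5092 mm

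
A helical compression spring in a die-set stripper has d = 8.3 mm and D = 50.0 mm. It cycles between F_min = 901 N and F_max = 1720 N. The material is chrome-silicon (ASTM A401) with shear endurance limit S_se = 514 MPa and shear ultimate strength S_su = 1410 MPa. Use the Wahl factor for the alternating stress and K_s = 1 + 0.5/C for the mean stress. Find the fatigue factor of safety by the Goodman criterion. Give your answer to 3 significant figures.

2.24

C = D/d = 50.0/8.3 = 6.0241; K_W = (4C−1)/(4C−4)+0.615/C = 1.2514; K_s = 1+0.5/C = 1.0830
F_a = (F_max−F_min)/2 = 409.5 N; F_m = (F_max+F_min)/2 = 1310.5 N
τ_a = K_W·8F_aD/(πd³) = 1.2514 × 91.186 = 114.11 MPa
τ_m = K_s·8F_mD/(πd³) = 1.0830 × 291.82 = 316.04 MPa
Goodman: 1/n_f = τ_a/S_se + τ_m/S_su = 114.11/514 + 316.04/1410 = 0.22200 + 0.22414 = 0.44614
n_f = 1/0.44614 = 2.241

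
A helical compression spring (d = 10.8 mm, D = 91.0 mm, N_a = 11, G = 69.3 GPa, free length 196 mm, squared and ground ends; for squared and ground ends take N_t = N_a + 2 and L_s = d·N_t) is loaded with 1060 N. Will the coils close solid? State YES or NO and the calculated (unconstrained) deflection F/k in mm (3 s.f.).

YES, δ = 74.6 mm

k = Gd⁴/(8D³N_a) = (69.3×10³)(10.8⁴)/(8·91.0³·11) = 14.217 N/mm
N_t = 13; L_s = 10.8·13 = 140.4 mm; δ_solid = L₀ − L_s = 196 − 140.4 = 55.6 mm
δ = F/k = 1060/14.217 = 74.556 mm
δ ≥ δ_solid → spring goes solid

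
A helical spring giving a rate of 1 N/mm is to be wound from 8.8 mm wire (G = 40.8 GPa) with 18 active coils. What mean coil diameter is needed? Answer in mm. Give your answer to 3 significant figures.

D = (Gd⁴/(8N_a·k))^(1/3) = (40.8×10³·8.8⁴/(8·18·1))^(1/3)
  = (1.69914e+06)^(1/3) = 119.3281 mm

119 mm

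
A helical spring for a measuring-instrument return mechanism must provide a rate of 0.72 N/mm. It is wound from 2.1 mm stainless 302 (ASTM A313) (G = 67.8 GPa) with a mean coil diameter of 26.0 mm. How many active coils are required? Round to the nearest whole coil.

N_a = Gd⁴/(8D³k) = (67.8×10³ × 2.1⁴)/(8 × 26.0³ × 0.72)
    = 1.31858e+06 / 101238 = 13.02 → 13 coils

13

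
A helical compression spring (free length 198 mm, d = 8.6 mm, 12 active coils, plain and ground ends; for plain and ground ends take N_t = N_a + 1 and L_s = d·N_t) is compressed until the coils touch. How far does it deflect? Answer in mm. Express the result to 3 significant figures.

N_t = 13; L_s = 8.6·13 = 111.8 mm
δ_solid = L₀ − L_s = 198 − 111.8 = 86.2 mm

86.2 mm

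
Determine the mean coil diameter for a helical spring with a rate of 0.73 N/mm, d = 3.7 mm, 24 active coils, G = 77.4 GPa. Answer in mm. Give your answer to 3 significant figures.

47.0 mm

D = (Gd⁴/(8N_a·k))^(1/3) = (77.4×10³·3.7⁴/(8·24·0.73))^(1/3)
  = (103496)^(1/3) = 46.9506 mm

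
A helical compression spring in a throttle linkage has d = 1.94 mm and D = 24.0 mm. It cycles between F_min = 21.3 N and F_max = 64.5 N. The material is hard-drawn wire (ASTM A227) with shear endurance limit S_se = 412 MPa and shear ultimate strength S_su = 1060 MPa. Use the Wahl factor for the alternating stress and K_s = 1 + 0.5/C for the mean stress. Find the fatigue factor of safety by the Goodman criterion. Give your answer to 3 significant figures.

1.19

C = D/d = 24.0/1.94 = 12.3711; K_W = (4C−1)/(4C−4)+0.615/C = 1.1157; K_s = 1+0.5/C = 1.0404
F_a = (F_max−F_min)/2 = 21.6 N; F_m = (F_max+F_min)/2 = 42.9 N
τ_a = K_W·8F_aD/(πd³) = 1.1157 × 180.8 = 201.71 MPa
τ_m = K_s·8F_mD/(πd³) = 1.0404 × 359.09 = 373.6 MPa
Goodman: 1/n_f = τ_a/S_se + τ_m/S_su = 201.71/412 + 373.6/1060 = 0.48960 + 0.35246 = 0.84205
n_f = 1/0.84205 = 1.188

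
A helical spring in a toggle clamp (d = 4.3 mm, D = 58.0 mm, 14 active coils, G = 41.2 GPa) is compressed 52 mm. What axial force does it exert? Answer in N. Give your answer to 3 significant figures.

k = Gd⁴/(8D³N_a) = (41.2×10³)(4.3⁴)/(8·58.0³·14) = 0.64457 N/mm
F = k·δ = 0.64457 × 52 = 33.518 N

33.5 N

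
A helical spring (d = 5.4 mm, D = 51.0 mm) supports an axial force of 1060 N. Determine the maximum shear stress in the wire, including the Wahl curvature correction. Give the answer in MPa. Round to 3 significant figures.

Spring index C = D/d = 51.0/5.4 = 9.4444
K_W = (4C−1)/(4C−4) + 0.615/C = 36.778/33.778 + 0.0651 = 1.1539
τ₀ = 8FD/(πd³) = 8·1060·51.0/(π·5.4³) = 432480/494.69 = 874.25 MPa
τ_max = K·τ₀ = 1.1539 × 874.25 = 1008.8 MPa

1010 MPa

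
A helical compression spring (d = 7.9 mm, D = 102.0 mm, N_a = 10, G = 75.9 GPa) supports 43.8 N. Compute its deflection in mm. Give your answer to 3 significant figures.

k = Gd⁴/(8D³N_a) = (75.9×10³)(7.9⁴)/(8·102.0³·10) = 3.4822 N/mm
δ = F/k = 43.8 / 3.4822 = 12.578 mm

12.6 mm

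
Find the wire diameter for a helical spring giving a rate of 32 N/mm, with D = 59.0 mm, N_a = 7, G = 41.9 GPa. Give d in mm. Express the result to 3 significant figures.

d = (8D³N_a·k / G)^(1/4) = (8·59.0³·7·32 / (41.9×10³))^0.25
  = (8783.8)^0.25 = 9.6810 mm

9.68 mm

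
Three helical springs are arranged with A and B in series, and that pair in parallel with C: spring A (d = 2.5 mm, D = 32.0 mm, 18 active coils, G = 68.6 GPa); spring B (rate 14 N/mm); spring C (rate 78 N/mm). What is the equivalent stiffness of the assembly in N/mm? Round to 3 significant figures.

78.5 N/mm

k_A = Gd⁴/(8D³N_a) = (68.6×10³)(2.5⁴)/(8·32.0³·18) = 0.5679 N/mm
Springs A,B series: k_AB = 1/(1/0.5679+1/14) = 0.54576 N/mm; parallel with C: k_eq = 0.54576+78 = 78.546 N/mm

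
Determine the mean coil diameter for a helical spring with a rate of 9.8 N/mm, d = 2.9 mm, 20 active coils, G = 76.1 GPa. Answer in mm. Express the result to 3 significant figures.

15.1 mm

D = (Gd⁴/(8N_a·k))^(1/3) = (76.1×10³·2.9⁴/(8·20·9.8))^(1/3)
  = (3432.66)^(1/3) = 15.0849 mm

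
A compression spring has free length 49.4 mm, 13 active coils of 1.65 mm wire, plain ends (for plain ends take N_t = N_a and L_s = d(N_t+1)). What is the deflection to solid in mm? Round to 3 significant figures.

26.3 mm

N_t = 13; L_s = 1.65·14 = 23.1 mm
δ_solid = L₀ − L_s = 49.4 − 23.1 = 26.3 mm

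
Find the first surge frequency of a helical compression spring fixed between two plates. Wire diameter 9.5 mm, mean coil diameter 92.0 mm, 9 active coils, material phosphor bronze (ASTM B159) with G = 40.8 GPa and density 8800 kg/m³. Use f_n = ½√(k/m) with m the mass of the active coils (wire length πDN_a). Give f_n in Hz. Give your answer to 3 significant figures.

k = Gd⁴/(8D³N_a) = (40.8×10³)(9.5⁴)/(8·92.0³·9) = 5.9273 N/mm = 5927.3 N/m
Wire length L = πDN_a = π·92.0·9 = 2601.2 mm
m = ρ·(πd²/4)·L = 8800 × 70.882×10⁻⁶ m² × 2.6012 m = 1.6226 kg
f_n = ½√(k/m) = 0.5·√(5927.3/1.6226) = 0.5·√(3653.1) = 30.22 Hz

30.2 Hz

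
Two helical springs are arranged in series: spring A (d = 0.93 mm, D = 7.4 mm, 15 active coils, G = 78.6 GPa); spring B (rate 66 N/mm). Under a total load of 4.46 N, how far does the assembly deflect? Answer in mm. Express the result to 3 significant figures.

3.76 mm

k_A = Gd⁴/(8D³N_a) = (78.6×10³)(0.93⁴)/(8·7.4³·15) = 1.2091 N/mm
Series: 1/k_eq = 1/1.2091 + 1/66 = 0.84218; k_eq = 1.1874 N/mm
δ = F/k_eq = 4.46/1.1874 = 3.7561 mm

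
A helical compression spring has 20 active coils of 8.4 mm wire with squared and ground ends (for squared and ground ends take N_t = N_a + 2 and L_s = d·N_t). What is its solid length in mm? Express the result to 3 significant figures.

squared and ground ends: N_t = N_a + 2 = 20 + 2 = 22
L_s = d·N_t = 8.4 × 22 = 184.8 mm

185 mm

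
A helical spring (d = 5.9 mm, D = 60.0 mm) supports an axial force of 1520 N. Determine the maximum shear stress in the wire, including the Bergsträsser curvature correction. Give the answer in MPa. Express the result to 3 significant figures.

1280 MPa

Spring index C = D/d = 60.0/5.9 = 10.1695
K_B = (4C+2)/(4C−3) = 42.678/37.678 = 1.1327
τ₀ = 8FD/(πd³) = 8·1520·60.0/(π·5.9³) = 729600/645.22 = 1130.8 MPa
τ_max = K·τ₀ = 1.1327 × 1130.8 = 1280.8 MPa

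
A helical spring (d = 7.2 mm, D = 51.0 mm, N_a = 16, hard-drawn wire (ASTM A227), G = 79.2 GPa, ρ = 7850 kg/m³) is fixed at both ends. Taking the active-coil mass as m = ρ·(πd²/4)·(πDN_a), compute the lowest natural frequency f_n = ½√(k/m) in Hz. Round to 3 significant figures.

61.8 Hz

k = Gd⁴/(8D³N_a) = (79.2×10³)(7.2⁴)/(8·51.0³·16) = 12.535 N/mm = 12535 N/m
Wire length L = πDN_a = π·51.0·16 = 2563.5 mm
m = ρ·(πd²/4)·L = 7850 × 40.715×10⁻⁶ m² × 2.5635 m = 0.81934 kg
f_n = ½√(k/m) = 0.5·√(12535/0.81934) = 0.5·√(15299) = 61.845 Hz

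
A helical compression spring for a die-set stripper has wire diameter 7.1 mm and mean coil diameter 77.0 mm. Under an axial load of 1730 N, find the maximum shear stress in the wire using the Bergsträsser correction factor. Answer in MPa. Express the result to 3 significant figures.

Spring index C = D/d = 77.0/7.1 = 10.8451
K_B = (4C+2)/(4C−3) = 45.380/40.380 = 1.1238
τ₀ = 8FD/(πd³) = 8·1730·77.0/(π·7.1³) = 1.06568e+06/1124.4 = 947.77 MPa
τ_max = K·τ₀ = 1.1238 × 947.77 = 1065.1 MPa

1070 MPa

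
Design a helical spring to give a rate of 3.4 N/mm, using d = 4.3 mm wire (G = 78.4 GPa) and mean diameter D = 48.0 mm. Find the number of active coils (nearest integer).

9

N_a = Gd⁴/(8D³k) = (78.4×10³ × 4.3⁴)/(8 × 48.0³ × 3.4)
    = 2.68034e+07 / 3.0081e+06 = 8.91 → 9 coils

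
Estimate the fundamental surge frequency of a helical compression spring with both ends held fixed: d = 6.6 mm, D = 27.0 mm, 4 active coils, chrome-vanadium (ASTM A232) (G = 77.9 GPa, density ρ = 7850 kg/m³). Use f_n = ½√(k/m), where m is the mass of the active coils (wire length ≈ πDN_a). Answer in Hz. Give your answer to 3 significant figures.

802 Hz

k = Gd⁴/(8D³N_a) = (77.9×10³)(6.6⁴)/(8·27.0³·4) = 234.68 N/mm = 2.3468e+05 N/m
Wire length L = πDN_a = π·27.0·4 = 339.29 mm
m = ρ·(πd²/4)·L = 7850 × 34.212×10⁻⁶ m² × 0.33929 m = 0.091122 kg
f_n = ½√(k/m) = 0.5·√(2.3468e+05/0.091122) = 0.5·√(2.5754e+06) = 802.41 Hz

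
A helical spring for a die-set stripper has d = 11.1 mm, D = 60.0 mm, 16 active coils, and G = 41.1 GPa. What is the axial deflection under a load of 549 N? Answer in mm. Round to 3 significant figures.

k = Gd⁴/(8D³N_a) = (41.1×10³)(11.1⁴)/(8·60.0³·16) = 22.567 N/mm
δ = F/k = 549 / 22.567 = 24.328 mm

24.3 mm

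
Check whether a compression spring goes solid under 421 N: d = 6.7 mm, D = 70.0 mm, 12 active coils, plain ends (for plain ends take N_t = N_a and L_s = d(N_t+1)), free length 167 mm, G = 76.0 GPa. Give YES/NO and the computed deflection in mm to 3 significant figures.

k = Gd⁴/(8D³N_a) = (76.0×10³)(6.7⁴)/(8·70.0³·12) = 4.651 N/mm
N_t = 12; L_s = 6.7·13 = 87.1 mm; δ_solid = L₀ − L_s = 167 − 87.1 = 79.9 mm
δ = F/k = 421/4.651 = 90.518 mm
δ ≥ δ_solid → spring goes solid

YES, δ = 90.5 mm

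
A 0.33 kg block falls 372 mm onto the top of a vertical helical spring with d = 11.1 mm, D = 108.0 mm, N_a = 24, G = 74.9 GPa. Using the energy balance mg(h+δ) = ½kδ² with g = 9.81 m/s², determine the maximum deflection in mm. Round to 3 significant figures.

k = Gd⁴/(8D³N_a) = (74.9×10³)(11.1⁴)/(8·108.0³·24) = 4.7011 N/mm
W = mg = 0.33 × 9.81 = 3.2373 N
½kδ² − Wδ − Wh = 0 → δ = (W + √(W² + 2kWh))/k
δ = (3.2373 + √(10.48 + 11322.9))/4.7011 = (3.2373 + 106.46)/4.7011 = 23.334 mm

23.3 mm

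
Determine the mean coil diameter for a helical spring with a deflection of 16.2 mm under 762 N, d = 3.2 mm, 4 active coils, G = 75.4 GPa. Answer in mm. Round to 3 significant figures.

17.4 mm

Required rate k = F/δ = 762/16.2 = 47.037 N/mm
D = (Gd⁴/(8N_a·k))^(1/3) = (75.4×10³·3.2⁴/(8·4·47.037))^(1/3)
  = (5252.68)^(1/3) = 17.3831 mm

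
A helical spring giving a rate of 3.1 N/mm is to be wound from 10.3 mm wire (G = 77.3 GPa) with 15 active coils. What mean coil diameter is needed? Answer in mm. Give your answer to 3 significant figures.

D = (Gd⁴/(8N_a·k))^(1/3) = (77.3×10³·10.3⁴/(8·15·3.1))^(1/3)
  = (2.33876e+06)^(1/3) = 132.7380 mm

133 mm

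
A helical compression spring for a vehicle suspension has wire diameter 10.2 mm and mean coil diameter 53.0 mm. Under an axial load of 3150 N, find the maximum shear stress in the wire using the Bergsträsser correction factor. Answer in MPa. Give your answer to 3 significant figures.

Spring index C = D/d = 53.0/10.2 = 5.1961
K_B = (4C+2)/(4C−3) = 22.784/17.784 = 1.2811
τ₀ = 8FD/(πd³) = 8·3150·53.0/(π·10.2³) = 1.3356e+06/3333.9 = 400.61 MPa
τ_max = K·τ₀ = 1.2811 × 400.61 = 513.25 MPa

513 MPa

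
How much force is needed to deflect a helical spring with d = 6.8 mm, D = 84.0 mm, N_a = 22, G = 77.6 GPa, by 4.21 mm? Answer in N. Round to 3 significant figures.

k = Gd⁴/(8D³N_a) = (77.6×10³)(6.8⁴)/(8·84.0³·22) = 1.5905 N/mm
F = k·δ = 1.5905 × 4.21 = 6.6962 N

6.70 N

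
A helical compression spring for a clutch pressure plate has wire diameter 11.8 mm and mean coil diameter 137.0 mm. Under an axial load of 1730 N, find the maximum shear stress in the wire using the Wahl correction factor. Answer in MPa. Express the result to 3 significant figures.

Spring index C = D/d = 137.0/11.8 = 11.6102
K_W = (4C−1)/(4C−4) + 0.615/C = 45.441/42.441 + 0.0530 = 1.1237
τ₀ = 8FD/(πd³) = 8·1730·137.0/(π·11.8³) = 1.89608e+06/5161.7 = 367.33 MPa
τ_max = K·τ₀ = 1.1237 × 367.33 = 412.76 MPa

413 MPa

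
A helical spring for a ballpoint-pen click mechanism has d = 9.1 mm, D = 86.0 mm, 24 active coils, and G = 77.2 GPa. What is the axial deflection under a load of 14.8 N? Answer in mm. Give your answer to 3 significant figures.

3.41 mm

k = Gd⁴/(8D³N_a) = (77.2×10³)(9.1⁴)/(8·86.0³·24) = 4.335 N/mm
δ = F/k = 14.8 / 4.335 = 3.4141 mm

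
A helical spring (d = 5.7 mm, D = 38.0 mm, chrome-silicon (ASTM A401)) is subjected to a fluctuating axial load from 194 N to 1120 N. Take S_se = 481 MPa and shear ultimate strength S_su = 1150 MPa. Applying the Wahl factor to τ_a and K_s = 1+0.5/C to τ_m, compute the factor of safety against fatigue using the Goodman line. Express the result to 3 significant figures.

1.07

C = D/d = 38.0/5.7 = 6.6667; K_W = (4C−1)/(4C−4)+0.615/C = 1.2246; K_s = 1+0.5/C = 1.0750
F_a = (F_max−F_min)/2 = 463 N; F_m = (F_max+F_min)/2 = 657 N
τ_a = K_W·8F_aD/(πd³) = 1.2246 × 241.92 = 296.26 MPa
τ_m = K_s·8F_mD/(πd³) = 1.0750 × 343.29 = 369.04 MPa
Goodman: 1/n_f = τ_a/S_se + τ_m/S_su = 296.26/481 + 369.04/1150 = 0.61593 + 0.32090 = 0.93683
n_f = 1/0.93683 = 1.067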